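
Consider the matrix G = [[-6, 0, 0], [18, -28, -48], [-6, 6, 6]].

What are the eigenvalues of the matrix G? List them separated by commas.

-12, -10, -6

The characteristic polynomial is p(μ) = det(μI - G).
Expanding along the first row, p(μ) = μ^3 + 28μ^2 + 252μ + 720.
Rational-root test: μ = -6 gives p(-6) = 0.
Factor out (μ + 6): p(μ) = (μ + 6)·(μ^2 + 22μ + 120).
The quadratic factors as (μ + 12)·(μ + 10).
Eigenvalues: -12, -10, -6.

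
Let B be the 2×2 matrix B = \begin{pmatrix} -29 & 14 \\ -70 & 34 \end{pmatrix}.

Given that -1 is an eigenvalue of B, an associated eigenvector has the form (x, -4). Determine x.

-2

We need (B + 1I)v = 0.
B + 1I = [[-28, 14], [-70, 35]].
Row 1: (-28)·x + (14)·-4 = 0
Row 2: (-70)·x + (35)·-4 = 0
Solving gives x = -2.
Check: B·(-2, -4) = (2, 4) = -1·(-2, -4).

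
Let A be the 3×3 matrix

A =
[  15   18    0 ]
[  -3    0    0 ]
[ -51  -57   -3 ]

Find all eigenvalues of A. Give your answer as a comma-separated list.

-3, 6, 9

Compute the characteristic polynomial p(λ) = det(λI - A).
Expanding the 3×3 determinant: p(λ) = λ^3 - 12λ^2 + 9λ + 162.
Try λ = -3: p(-3) = 0, so -3 is a root.
Factor out (λ + 3): p(λ) = (λ + 3)·(λ^2 - 15λ + 54).
The quadratic factors as (λ - 6)·(λ - 9).
Eigenvalues: -3, 6, 9.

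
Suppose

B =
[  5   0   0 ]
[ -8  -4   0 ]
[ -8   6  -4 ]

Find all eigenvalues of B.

-4, -4, 5

B is lower triangular, so its eigenvalues are the diagonal entries.
Diagonal: 5, -4, -4.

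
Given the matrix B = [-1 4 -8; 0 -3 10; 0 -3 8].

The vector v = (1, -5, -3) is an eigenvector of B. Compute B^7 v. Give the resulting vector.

First find the eigenvalue: Bv = (3, -15, -9) = 3·(1, -5, -3), so λ = 3.
Then B^7 v = λ^7·v = 3^7·(1, -5, -3) = 2187·(1, -5, -3) = (2187, -10935, -6561).

(2187, -10935, -6561)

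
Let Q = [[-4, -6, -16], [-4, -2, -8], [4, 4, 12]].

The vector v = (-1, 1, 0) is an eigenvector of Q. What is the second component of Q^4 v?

First find the eigenvalue: Qv = (-2, 2, 0) = 2·(-1, 1, 0), so λ = 2.
Then Q^4 v = λ^4·v = 2^4·(-1, 1, 0) = 16·(-1, 1, 0) = (-16, 16, 0).

16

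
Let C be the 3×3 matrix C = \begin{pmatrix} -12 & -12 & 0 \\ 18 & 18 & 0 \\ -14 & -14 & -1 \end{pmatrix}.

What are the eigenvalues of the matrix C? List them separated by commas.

The characteristic polynomial is p(r) = det(rI - C).
Cofactor expansion gives p(r) = r^3 - 5r^2 - 6r.
Try r = -1: p(-1) = 0, so -1 is a root.
Dividing by (r + 1) leaves r^2 - 6r.
The quadratic factors as r·(r - 6).
Eigenvalues: -1, 0, 6.

-1, 0, 6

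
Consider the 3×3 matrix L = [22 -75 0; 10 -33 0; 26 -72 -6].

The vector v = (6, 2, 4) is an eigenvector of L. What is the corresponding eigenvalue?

-3

Compute Lv: L·(6, 2, 4) = (-18, -6, -12).
Since Lv = λv, compare component 1: -18 = λ·6, so λ = -3.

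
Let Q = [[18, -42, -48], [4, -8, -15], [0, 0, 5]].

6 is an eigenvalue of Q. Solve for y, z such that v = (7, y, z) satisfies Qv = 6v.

We need (Q - 6I)v = 0.
Q - 6I = [[12, -42, -48], [4, -14, -15], [0, 0, -1]].
Row 1: (12)·7 + (-42)·y + (-48)·z = 0
Row 2: (4)·7 + (-14)·y + (-15)·z = 0
Row 3: (0)·7 + (0)·y + (-1)·z = 0
Solving gives y = 2, z = 0.
Check: Q·(7, 2, 0) = (42, 12, 0) = 6·(7, 2, 0).

2, 0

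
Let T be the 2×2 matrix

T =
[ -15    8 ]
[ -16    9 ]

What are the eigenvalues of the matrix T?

-7, 1

det(T - μI) = (-15 - μ)(9 - μ) - (8)·(-16) = μ^2 + 6μ - 7.
This factors as (μ + 7)·(μ - 1) = 0.
Eigenvalues: -7, 1.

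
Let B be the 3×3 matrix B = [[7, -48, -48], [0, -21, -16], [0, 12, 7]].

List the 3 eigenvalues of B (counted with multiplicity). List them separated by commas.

The characteristic polynomial is p(r) = det(rI - B).
Expanding along the first row, p(r) = r^3 + 7r^2 - 53r - 315.
Rational-root test: r = -5 gives p(-5) = 0.
Dividing by (r + 5) leaves r^2 + 2r - 63.
The quadratic factors as (r + 9)·(r - 7).
Eigenvalues: -9, -5, 7.

-9, -5, 7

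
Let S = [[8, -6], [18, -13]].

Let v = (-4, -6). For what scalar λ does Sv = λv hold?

Compute Sv: S·(-4, -6) = (4, 6).
Since Sv = λv, compare component 1: 4 = λ·-4, so λ = -1.

-1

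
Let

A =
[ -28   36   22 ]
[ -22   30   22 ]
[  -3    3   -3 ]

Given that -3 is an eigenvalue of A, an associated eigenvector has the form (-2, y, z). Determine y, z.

-2, 1

We need (A + 3I)v = 0.
A + 3I = [[-25, 36, 22], [-22, 33, 22], [-3, 3, 0]].
Row 1: (-25)·-2 + (36)·y + (22)·z = 0
Row 2: (-22)·-2 + (33)·y + (22)·z = 0
Row 3: (-3)·-2 + (3)·y + (0)·z = 0
Solving gives y = -2, z = 1.
Check: A·(-2, -2, 1) = (6, 6, -3) = -3·(-2, -2, 1).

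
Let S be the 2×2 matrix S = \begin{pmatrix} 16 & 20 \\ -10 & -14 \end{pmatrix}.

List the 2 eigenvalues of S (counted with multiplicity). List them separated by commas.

-4, 6

det(S - lambda·I) = (16 - lambda)(-14 - lambda) - (20)·(-10) = lambda^2 - 2·lambda - 24.
This factors as (lambda + 4)·(lambda - 6) = 0.
Eigenvalues: -4, 6.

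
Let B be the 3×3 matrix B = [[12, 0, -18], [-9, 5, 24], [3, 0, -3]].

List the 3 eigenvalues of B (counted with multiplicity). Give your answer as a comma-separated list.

3, 5, 6

Compute the characteristic polynomial p(r) = det(rI - B).
Cofactor expansion gives p(r) = r^3 - 14r^2 + 63r - 90.
Rational-root test: r = 3 gives p(3) = 0.
Dividing by (r - 3) leaves r^2 - 11r + 30.
The quadratic factors as (r - 5)·(r - 6).
Eigenvalues: 3, 5, 6.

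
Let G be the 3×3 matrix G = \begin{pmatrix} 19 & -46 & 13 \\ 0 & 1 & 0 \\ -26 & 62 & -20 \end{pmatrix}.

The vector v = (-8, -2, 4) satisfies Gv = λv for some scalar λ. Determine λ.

Compute Gv: G·(-8, -2, 4) = (-8, -2, 4).
Since Gv = λv, compare component 1: -8 = λ·-8, so λ = 1.

1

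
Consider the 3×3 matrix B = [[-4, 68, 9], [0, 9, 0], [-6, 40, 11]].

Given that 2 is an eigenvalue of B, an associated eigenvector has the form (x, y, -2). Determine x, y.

We need (B - 2I)v = 0.
B - 2I = [[-6, 68, 9], [0, 7, 0], [-6, 40, 9]].
Row 1: (-6)·x + (68)·y + (9)·-2 = 0
Row 2: (0)·x + (7)·y + (0)·-2 = 0
Row 3: (-6)·x + (40)·y + (9)·-2 = 0
Solving gives x = -3, y = 0.
Check: B·(-3, 0, -2) = (-6, 0, -4) = 2·(-3, 0, -2).

-3, 0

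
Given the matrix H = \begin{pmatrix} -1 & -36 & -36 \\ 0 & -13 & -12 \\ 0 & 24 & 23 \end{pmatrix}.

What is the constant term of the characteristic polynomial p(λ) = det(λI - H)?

p(0) = det(0·I − H) = det(−H) = (−1)^3·det(H).
det(H) = 11, so p(0) = -11.

-11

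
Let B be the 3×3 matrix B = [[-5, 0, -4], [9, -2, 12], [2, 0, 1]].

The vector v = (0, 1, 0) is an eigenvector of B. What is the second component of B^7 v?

-128

First find the eigenvalue: Bv = (0, -2, 0) = -2·(0, 1, 0), so λ = -2.
Then B^7 v = λ^7·v = (-2)^7·(0, 1, 0) = -128·(0, 1, 0) = (0, -128, 0).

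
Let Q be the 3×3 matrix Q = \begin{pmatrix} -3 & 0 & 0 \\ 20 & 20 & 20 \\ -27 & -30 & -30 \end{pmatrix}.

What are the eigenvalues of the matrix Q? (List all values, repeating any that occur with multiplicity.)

-10, -3, 0

Set up det(rI - Q) = 0.
Expanding along the first row, p(r) = r^3 + 13r^2 + 30r.
Since p(-3) = 0, r = -3 is a root.
Dividing by (r + 3) leaves r^2 + 10r.
The quadratic factors as (r + 10)·r.
Eigenvalues: -10, -3, 0.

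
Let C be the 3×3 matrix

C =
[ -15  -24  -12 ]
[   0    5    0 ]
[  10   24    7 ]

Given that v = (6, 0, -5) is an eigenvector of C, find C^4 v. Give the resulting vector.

(3750, 0, -3125)

First find the eigenvalue: Cv = (-30, 0, 25) = -5·(6, 0, -5), so λ = -5.
Then C^4 v = λ^4·v = (-5)^4·(6, 0, -5) = 625·(6, 0, -5) = (3750, 0, -3125).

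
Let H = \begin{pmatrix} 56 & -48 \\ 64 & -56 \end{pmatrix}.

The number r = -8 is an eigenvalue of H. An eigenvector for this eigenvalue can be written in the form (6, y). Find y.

8

We need (H + 8I)v = 0.
H + 8I = [[64, -48], [64, -48]].
Row 1: (64)·6 + (-48)·y = 0
Row 2: (64)·6 + (-48)·y = 0
Solving gives y = 8.
Check: H·(6, 8) = (-48, -64) = -8·(6, 8).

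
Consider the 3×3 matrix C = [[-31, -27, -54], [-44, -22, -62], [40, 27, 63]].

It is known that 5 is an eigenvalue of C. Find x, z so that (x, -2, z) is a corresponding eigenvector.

We need (C - 5I)v = 0.
C - 5I = [[-36, -27, -54], [-44, -27, -62], [40, 27, 58]].
Row 1: (-36)·x + (-27)·-2 + (-54)·z = 0
Row 2: (-44)·x + (-27)·-2 + (-62)·z = 0
Row 3: (40)·x + (27)·-2 + (58)·z = 0
Solving gives x = -3, z = 3.
Check: C·(-3, -2, 3) = (-15, -10, 15) = 5·(-3, -2, 3).

-3, 3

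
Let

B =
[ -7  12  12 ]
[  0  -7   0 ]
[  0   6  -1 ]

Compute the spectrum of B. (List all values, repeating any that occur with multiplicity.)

Compute the characteristic polynomial p(lambda) = det(lambda·I - B).
Cofactor expansion gives p(lambda) = lambda^3 + 15·lambda^2 + 63·lambda + 49.
Try lambda = -1: p(-1) = 0, so -1 is a root.
Dividing by (lambda + 1) leaves lambda^2 + 14·lambda + 49.
The quadratic factor is (lambda + 7)^2.
Eigenvalues: -7, -7, -1.

-7, -7, -1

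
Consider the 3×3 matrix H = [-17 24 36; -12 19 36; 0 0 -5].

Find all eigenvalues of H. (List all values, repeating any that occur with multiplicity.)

The characteristic polynomial is p(λ) = det(λI - H).
Cofactor expansion gives p(λ) = λ^3 + 3λ^2 - 45λ - 175.
Try λ = -5: p(-5) = 0, so -5 is a root.
Dividing by (λ + 5) leaves λ^2 - 2λ - 35.
The quadratic factors as (λ + 5)·(λ - 7).
Eigenvalues: -5, -5, 7.

-5, -5, 7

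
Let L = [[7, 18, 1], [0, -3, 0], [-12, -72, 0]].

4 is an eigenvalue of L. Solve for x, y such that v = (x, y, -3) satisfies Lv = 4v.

We need (L - 4I)v = 0.
L - 4I = [[3, 18, 1], [0, -7, 0], [-12, -72, -4]].
Row 1: (3)·x + (18)·y + (1)·-3 = 0
Row 2: (0)·x + (-7)·y + (0)·-3 = 0
Row 3: (-12)·x + (-72)·y + (-4)·-3 = 0
Solving gives x = 1, y = 0.
Check: L·(1, 0, -3) = (4, 0, -12) = 4·(1, 0, -3).

1, 0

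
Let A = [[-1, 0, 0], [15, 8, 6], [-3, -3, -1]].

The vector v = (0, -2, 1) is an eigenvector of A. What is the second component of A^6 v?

-31250

First find the eigenvalue: Av = (0, -10, 5) = 5·(0, -2, 1), so λ = 5.
Then A^6 v = λ^6·v = 5^6·(0, -2, 1) = 15625·(0, -2, 1) = (0, -31250, 15625).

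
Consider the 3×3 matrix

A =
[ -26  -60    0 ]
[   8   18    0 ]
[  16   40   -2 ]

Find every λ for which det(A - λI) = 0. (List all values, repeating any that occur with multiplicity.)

-6, -2, -2

Compute the characteristic polynomial p(lambda) = det(lambda·I - A).
Cofactor expansion gives p(lambda) = lambda^3 + 10·lambda^2 + 28·lambda + 24.
Rational-root test: lambda = -6 gives p(-6) = 0.
Factor out (lambda + 6): p(lambda) = (lambda + 6)·(lambda^2 + 4·lambda + 4).
The quadratic factor is (lambda + 2)^2.
Eigenvalues: -6, -2, -2.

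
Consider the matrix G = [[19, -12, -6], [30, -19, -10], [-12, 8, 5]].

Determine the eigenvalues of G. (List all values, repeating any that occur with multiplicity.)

1, 1, 3

The characteristic polynomial is p(t) = det(tI - G).
Cofactor expansion gives p(t) = t^3 - 5t^2 + 7t - 3.
Since p(1) = 0, t = 1 is a root.
Dividing by (t - 1) leaves t^2 - 4t + 3.
The quadratic factors as (t - 1)·(t - 3).
Eigenvalues: 1, 1, 3.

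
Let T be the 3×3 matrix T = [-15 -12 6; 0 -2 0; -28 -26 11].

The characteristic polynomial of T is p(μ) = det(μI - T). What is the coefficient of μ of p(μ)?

p(μ) = μ^3 + 6μ^2 + 11μ + 6.
The coefficient of μ is 11.

11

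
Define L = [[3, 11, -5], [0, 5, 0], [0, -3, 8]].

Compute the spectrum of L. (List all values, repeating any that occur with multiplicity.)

The characteristic polynomial is p(t) = det(tI - L).
Cofactor expansion gives p(t) = t^3 - 16t^2 + 79t - 120.
Rational-root test: t = 8 gives p(8) = 0.
Dividing by (t - 8) leaves t^2 - 8t + 15.
The quadratic factors as (t - 3)·(t - 5).
Eigenvalues: 3, 5, 8.

3, 5, 8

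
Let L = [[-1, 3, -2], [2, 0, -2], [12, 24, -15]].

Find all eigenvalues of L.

The characteristic polynomial is p(lambda) = det(lambda·I - L).
Cofactor expansion gives p(lambda) = lambda^3 + 16·lambda^2 + 81·lambda + 126.
Since p(-3) = 0, lambda = -3 is a root.
Factor out (lambda + 3): p(lambda) = (lambda + 3)·(lambda^2 + 13·lambda + 42).
The quadratic factors as (lambda + 7)·(lambda + 6).
Eigenvalues: -7, -6, -3.

-7, -6, -3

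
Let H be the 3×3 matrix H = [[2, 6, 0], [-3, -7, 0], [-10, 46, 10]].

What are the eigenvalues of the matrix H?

Compute the characteristic polynomial p(lambda) = det(lambda·I - H).
Expanding along the first row, p(lambda) = lambda^3 - 5·lambda^2 - 46·lambda - 40.
Try lambda = -4: p(-4) = 0, so -4 is a root.
Factor out (lambda + 4): p(lambda) = (lambda + 4)·(lambda^2 - 9·lambda - 10).
The quadratic factors as (lambda + 1)·(lambda - 10).
Eigenvalues: -4, -1, 10.

-4, -1, 10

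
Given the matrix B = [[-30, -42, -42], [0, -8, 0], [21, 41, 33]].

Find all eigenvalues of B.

Compute the characteristic polynomial p(s) = det(sI - B).
Cofactor expansion gives p(s) = s^3 + 5s^2 - 132s - 864.
Since p(-8) = 0, s = -8 is a root.
Factor out (s + 8): p(s) = (s + 8)·(s^2 - 3s - 108).
The quadratic factors as (s + 9)·(s - 12).
Eigenvalues: -9, -8, 12.

-9, -8, 12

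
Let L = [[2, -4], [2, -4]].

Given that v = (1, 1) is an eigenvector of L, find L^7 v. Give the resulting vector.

(-128, -128)

First find the eigenvalue: Lv = (-2, -2) = -2·(1, 1), so λ = -2.
Then L^7 v = λ^7·v = (-2)^7·(1, 1) = -128·(1, 1) = (-128, -128).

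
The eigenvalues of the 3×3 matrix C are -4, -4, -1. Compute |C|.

det(C) is the product of the eigenvalues: (-4) · (-4) · (-1) = -16.

-16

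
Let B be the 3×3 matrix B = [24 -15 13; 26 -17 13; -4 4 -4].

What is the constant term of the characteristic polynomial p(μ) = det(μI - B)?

-72

p(0) = det(0·I − B) = det(−B) = (−1)^3·det(B).
det(B) = 72, so p(0) = -72.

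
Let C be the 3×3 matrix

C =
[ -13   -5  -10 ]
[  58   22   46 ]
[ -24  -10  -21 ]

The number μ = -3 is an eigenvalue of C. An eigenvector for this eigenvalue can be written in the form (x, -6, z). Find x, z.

We need (C + 3I)v = 0.
C + 3I = [[-10, -5, -10], [58, 25, 46], [-24, -10, -18]].
Row 1: (-10)·x + (-5)·-6 + (-10)·z = 0
Row 2: (58)·x + (25)·-6 + (46)·z = 0
Row 3: (-24)·x + (-10)·-6 + (-18)·z = 0
Solving gives x = 1, z = 2.
Check: C·(1, -6, 2) = (-3, 18, -6) = -3·(1, -6, 2).

1, 2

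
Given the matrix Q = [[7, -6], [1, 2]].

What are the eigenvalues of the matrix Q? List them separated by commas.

det(Q - rI) = (7 - r)(2 - r) - (-6)·(1) = r^2 - 9r + 20.
This factors as (r - 4)·(r - 5) = 0.
Eigenvalues: 4, 5.

4, 5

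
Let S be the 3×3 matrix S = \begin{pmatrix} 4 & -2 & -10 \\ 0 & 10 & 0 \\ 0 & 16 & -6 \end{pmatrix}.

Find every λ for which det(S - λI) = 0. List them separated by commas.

-6, 4, 10

Compute the characteristic polynomial p(λ) = det(λI - S).
Expanding along the first row, p(λ) = λ^3 - 8λ^2 - 44λ + 240.
Try λ = 4: p(4) = 0, so 4 is a root.
Dividing by (λ - 4) leaves λ^2 - 4λ - 60.
The quadratic factors as (λ + 6)·(λ - 10).
Eigenvalues: -6, 4, 10.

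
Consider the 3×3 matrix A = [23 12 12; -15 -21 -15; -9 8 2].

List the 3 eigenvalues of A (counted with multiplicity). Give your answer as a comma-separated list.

Compute the characteristic polynomial p(lambda) = det(lambda·I - A).
Expanding along the first row, p(lambda) = lambda^3 - 4·lambda^2 - 71·lambda - 66.
Since p(-1) = 0, lambda = -1 is a root.
Dividing by (lambda + 1) leaves lambda^2 - 5·lambda - 66.
The quadratic factors as (lambda + 6)·(lambda - 11).
Eigenvalues: -6, -1, 11.

-6, -1, 11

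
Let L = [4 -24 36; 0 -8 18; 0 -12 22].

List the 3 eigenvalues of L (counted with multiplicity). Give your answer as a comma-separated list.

4, 4, 10

The characteristic polynomial is p(λ) = det(λI - L).
Cofactor expansion gives p(λ) = λ^3 - 18λ^2 + 96λ - 160.
Try λ = 10: p(10) = 0, so 10 is a root.
Dividing by (λ - 10) leaves λ^2 - 8λ + 16.
The quadratic factor is (λ - 4)^2.
Eigenvalues: 4, 4, 10.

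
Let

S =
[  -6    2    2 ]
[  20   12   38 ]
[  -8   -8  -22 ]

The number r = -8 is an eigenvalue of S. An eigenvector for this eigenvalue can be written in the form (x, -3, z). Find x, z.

We need (S + 8I)v = 0.
S + 8I = [[2, 2, 2], [20, 20, 38], [-8, -8, -14]].
Row 1: (2)·x + (2)·-3 + (2)·z = 0
Row 2: (20)·x + (20)·-3 + (38)·z = 0
Row 3: (-8)·x + (-8)·-3 + (-14)·z = 0
Solving gives x = 3, z = 0.
Check: S·(3, -3, 0) = (-24, 24, 0) = -8·(3, -3, 0).

3, 0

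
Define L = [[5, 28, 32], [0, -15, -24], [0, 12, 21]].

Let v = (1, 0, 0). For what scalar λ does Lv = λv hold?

5

Compute Lv: L·(1, 0, 0) = (5, 0, 0).
Since Lv = λv, compare component 1: 5 = λ·1, so λ = 5.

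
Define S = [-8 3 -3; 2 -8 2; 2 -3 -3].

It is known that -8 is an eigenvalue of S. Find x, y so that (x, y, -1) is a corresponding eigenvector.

1, -1

We need (S + 8I)v = 0.
S + 8I = [[0, 3, -3], [2, 0, 2], [2, -3, 5]].
Row 1: (0)·x + (3)·y + (-3)·-1 = 0
Row 2: (2)·x + (0)·y + (2)·-1 = 0
Row 3: (2)·x + (-3)·y + (5)·-1 = 0
Solving gives x = 1, y = -1.
Check: S·(1, -1, -1) = (-8, 8, 8) = -8·(1, -1, -1).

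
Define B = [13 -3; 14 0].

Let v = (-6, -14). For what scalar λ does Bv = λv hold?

Compute Bv: B·(-6, -14) = (-36, -84).
Since Bv = λv, compare component 1: -36 = λ·-6, so λ = 6.

6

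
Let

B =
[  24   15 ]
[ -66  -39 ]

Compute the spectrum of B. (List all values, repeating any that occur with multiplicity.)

det(B - tI) = (24 - t)(-39 - t) - (15)·(-66) = t^2 + 15t + 54.
This factors as (t + 9)·(t + 6) = 0.
Eigenvalues: -9, -6.

-9, -6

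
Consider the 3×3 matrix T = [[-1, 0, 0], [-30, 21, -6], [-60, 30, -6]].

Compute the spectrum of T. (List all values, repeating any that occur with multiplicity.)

-1, 6, 9

Compute the characteristic polynomial p(r) = det(rI - T).
Expanding the 3×3 determinant: p(r) = r^3 - 14r^2 + 39r + 54.
Try r = 6: p(6) = 0, so 6 is a root.
Factor out (r - 6): p(r) = (r - 6)·(r^2 - 8r - 9).
The quadratic factors as (r + 1)·(r - 9).
Eigenvalues: -1, 6, 9.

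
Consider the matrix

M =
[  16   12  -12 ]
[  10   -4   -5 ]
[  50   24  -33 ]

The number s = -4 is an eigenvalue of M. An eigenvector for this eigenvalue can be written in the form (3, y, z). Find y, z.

We need (M + 4I)v = 0.
M + 4I = [[20, 12, -12], [10, 0, -5], [50, 24, -29]].
Row 1: (20)·3 + (12)·y + (-12)·z = 0
Row 2: (10)·3 + (0)·y + (-5)·z = 0
Row 3: (50)·3 + (24)·y + (-29)·z = 0
Solving gives y = 1, z = 6.
Check: M·(3, 1, 6) = (-12, -4, -24) = -4·(3, 1, 6).

1, 6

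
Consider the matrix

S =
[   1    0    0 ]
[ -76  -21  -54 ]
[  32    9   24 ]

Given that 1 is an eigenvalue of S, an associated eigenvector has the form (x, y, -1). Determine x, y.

We need (S - 1I)v = 0.
S - 1I = [[0, 0, 0], [-76, -22, -54], [32, 9, 23]].
Row 1: (0)·x + (0)·y + (0)·-1 = 0
Row 2: (-76)·x + (-22)·y + (-54)·-1 = 0
Row 3: (32)·x + (9)·y + (23)·-1 = 0
Solving gives x = 1, y = -1.
Check: S·(1, -1, -1) = (1, -1, -1) = 1·(1, -1, -1).

1, -1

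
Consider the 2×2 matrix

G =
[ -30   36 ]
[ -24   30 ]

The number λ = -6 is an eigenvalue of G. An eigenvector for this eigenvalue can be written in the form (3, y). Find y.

We need (G + 6I)v = 0.
G + 6I = [[-24, 36], [-24, 36]].
Row 1: (-24)·3 + (36)·y = 0
Row 2: (-24)·3 + (36)·y = 0
Solving gives y = 2.
Check: G·(3, 2) = (-18, -12) = -6·(3, 2).

2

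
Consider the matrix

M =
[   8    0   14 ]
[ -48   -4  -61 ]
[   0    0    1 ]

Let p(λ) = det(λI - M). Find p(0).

32

p(0) = det(0·I − M) = det(−M) = (−1)^3·det(M).
det(M) = -32, so p(0) = 32.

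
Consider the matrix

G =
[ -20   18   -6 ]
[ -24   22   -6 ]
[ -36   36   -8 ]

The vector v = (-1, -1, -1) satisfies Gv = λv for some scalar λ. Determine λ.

-8

Compute Gv: G·(-1, -1, -1) = (8, 8, 8).
Since Gv = λv, compare component 1: 8 = λ·-1, so λ = -8.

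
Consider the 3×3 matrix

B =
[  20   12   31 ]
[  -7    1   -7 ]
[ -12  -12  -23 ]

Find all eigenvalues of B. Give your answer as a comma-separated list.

-11, 1, 8

Compute the characteristic polynomial p(lambda) = det(lambda·I - B).
Cofactor expansion gives p(lambda) = lambda^3 + 2·lambda^2 - 91·lambda + 88.
Rational-root test: lambda = 1 gives p(1) = 0.
Factor out (lambda - 1): p(lambda) = (lambda - 1)·(lambda^2 + 3·lambda - 88).
The quadratic factors as (lambda + 11)·(lambda - 8).
Eigenvalues: -11, 1, 8.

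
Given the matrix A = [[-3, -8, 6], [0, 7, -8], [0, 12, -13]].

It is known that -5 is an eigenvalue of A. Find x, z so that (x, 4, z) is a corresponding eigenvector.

-2, 6

We need (A + 5I)v = 0.
A + 5I = [[2, -8, 6], [0, 12, -8], [0, 12, -8]].
Row 1: (2)·x + (-8)·4 + (6)·z = 0
Row 2: (0)·x + (12)·4 + (-8)·z = 0
Row 3: (0)·x + (12)·4 + (-8)·z = 0
Solving gives x = -2, z = 6.
Check: A·(-2, 4, 6) = (10, -20, -30) = -5·(-2, 4, 6).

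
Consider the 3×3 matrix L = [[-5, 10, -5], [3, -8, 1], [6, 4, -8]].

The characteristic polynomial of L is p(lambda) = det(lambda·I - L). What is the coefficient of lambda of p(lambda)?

p(lambda) = lambda^3 + 21·lambda^2 + 140·lambda + 300.
The coefficient of lambda is 140.

140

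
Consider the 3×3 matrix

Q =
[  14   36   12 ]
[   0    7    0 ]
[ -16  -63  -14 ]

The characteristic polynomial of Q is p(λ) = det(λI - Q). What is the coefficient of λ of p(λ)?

-4

p(λ) = λ^3 - 7λ^2 - 4λ + 28.
The coefficient of λ is -4.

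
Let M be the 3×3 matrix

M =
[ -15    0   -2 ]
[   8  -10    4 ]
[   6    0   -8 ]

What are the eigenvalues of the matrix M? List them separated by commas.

-12, -11, -10

Set up det(λI - M) = 0.
Expanding the 3×3 determinant: p(λ) = λ^3 + 33λ^2 + 362λ + 1320.
Since p(-10) = 0, λ = -10 is a root.
Dividing by (λ + 10) leaves λ^2 + 23λ + 132.
The quadratic factors as (λ + 12)·(λ + 11).
Eigenvalues: -12, -11, -10.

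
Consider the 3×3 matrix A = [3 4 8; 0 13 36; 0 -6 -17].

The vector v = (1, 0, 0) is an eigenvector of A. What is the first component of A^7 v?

2187

First find the eigenvalue: Av = (3, 0, 0) = 3·(1, 0, 0), so λ = 3.
Then A^7 v = λ^7·v = 3^7·(1, 0, 0) = 2187·(1, 0, 0) = (2187, 0, 0).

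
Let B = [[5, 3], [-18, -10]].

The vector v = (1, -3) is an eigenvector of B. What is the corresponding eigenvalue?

Compute Bv: B·(1, -3) = (-4, 12).
Since Bv = λv, compare component 1: -4 = λ·1, so λ = -4.

-4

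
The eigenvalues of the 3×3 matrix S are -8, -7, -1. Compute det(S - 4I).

If S has eigenvalues -8, -7, -1, then S - 4I has eigenvalues -12, -11, -5.
det(S - 4I) = (-12) · (-11) · (-5) = -660.

-660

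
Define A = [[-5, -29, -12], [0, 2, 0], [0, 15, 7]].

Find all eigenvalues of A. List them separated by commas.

Compute the characteristic polynomial p(μ) = det(μI - A).
Expanding along the first row, p(μ) = μ^3 - 4μ^2 - 31μ + 70.
Try μ = 7: p(7) = 0, so 7 is a root.
Dividing by (μ - 7) leaves μ^2 + 3μ - 10.
The quadratic factors as (μ + 5)·(μ - 2).
Eigenvalues: -5, 2, 7.

-5, 2, 7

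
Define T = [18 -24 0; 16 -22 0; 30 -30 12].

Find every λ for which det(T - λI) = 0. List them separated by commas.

-6, 2, 12

Compute the characteristic polynomial p(λ) = det(λI - T).
Expanding along the first row, p(λ) = λ^3 - 8λ^2 - 60λ + 144.
Since p(-6) = 0, λ = -6 is a root.
Factor out (λ + 6): p(λ) = (λ + 6)·(λ^2 - 14λ + 24).
The quadratic factors as (λ - 2)·(λ - 12).
Eigenvalues: -6, 2, 12.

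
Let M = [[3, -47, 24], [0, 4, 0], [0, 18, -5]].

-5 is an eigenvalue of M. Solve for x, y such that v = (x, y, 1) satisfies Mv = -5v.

-3, 0

We need (M + 5I)v = 0.
M + 5I = [[8, -47, 24], [0, 9, 0], [0, 18, 0]].
Row 1: (8)·x + (-47)·y + (24)·1 = 0
Row 2: (0)·x + (9)·y + (0)·1 = 0
Row 3: (0)·x + (18)·y + (0)·1 = 0
Solving gives x = -3, y = 0.
Check: M·(-3, 0, 1) = (15, 0, -5) = -5·(-3, 0, 1).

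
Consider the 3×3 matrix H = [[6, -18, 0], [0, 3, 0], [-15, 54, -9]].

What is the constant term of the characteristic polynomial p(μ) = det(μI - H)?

162

p(0) = det(0·I − H) = det(−H) = (−1)^3·det(H).
det(H) = -162, so p(0) = 162.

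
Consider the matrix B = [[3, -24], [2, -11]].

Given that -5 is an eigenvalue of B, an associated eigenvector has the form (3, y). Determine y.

1

We need (B + 5I)v = 0.
B + 5I = [[8, -24], [2, -6]].
Row 1: (8)·3 + (-24)·y = 0
Row 2: (2)·3 + (-6)·y = 0
Solving gives y = 1.
Check: B·(3, 1) = (-15, -5) = -5·(3, 1).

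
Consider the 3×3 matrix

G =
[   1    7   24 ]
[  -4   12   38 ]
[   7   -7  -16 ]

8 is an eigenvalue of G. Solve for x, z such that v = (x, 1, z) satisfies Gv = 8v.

We need (G - 8I)v = 0.
G - 8I = [[-7, 7, 24], [-4, 4, 38], [7, -7, -24]].
Row 1: (-7)·x + (7)·1 + (24)·z = 0
Row 2: (-4)·x + (4)·1 + (38)·z = 0
Row 3: (7)·x + (-7)·1 + (-24)·z = 0
Solving gives x = 1, z = 0.
Check: G·(1, 1, 0) = (8, 8, 0) = 8·(1, 1, 0).

1, 0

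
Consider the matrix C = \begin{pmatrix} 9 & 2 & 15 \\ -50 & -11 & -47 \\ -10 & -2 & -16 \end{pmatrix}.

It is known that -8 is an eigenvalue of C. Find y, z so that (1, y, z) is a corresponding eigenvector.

-1, -1

We need (C + 8I)v = 0.
C + 8I = [[17, 2, 15], [-50, -3, -47], [-10, -2, -8]].
Row 1: (17)·1 + (2)·y + (15)·z = 0
Row 2: (-50)·1 + (-3)·y + (-47)·z = 0
Row 3: (-10)·1 + (-2)·y + (-8)·z = 0
Solving gives y = -1, z = -1.
Check: C·(1, -1, -1) = (-8, 8, 8) = -8·(1, -1, -1).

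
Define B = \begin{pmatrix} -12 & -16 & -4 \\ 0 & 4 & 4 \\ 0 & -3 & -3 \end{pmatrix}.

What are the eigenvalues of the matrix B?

The characteristic polynomial is p(t) = det(tI - B).
Expanding the 3×3 determinant: p(t) = t^3 + 11t^2 - 12t.
Try t = 1: p(1) = 0, so 1 is a root.
Factor out (t - 1): p(t) = (t - 1)·(t^2 + 12t).
The quadratic factors as (t + 12)·t.
Eigenvalues: -12, 0, 1.

-12, 0, 1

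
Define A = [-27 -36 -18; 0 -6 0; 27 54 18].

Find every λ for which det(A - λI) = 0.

-9, -6, 0

The characteristic polynomial is p(t) = det(tI - A).
Cofactor expansion gives p(t) = t^3 + 15t^2 + 54t.
Try t = 0: p(0) = 0, so 0 is a root.
Factor out t: p(t) = t·(t^2 + 15t + 54).
The quadratic factors as (t + 9)·(t + 6).
Eigenvalues: -9, -6, 0.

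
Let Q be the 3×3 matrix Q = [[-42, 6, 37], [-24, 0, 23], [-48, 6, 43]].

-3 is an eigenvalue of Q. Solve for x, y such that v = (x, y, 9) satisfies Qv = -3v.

We need (Q + 3I)v = 0.
Q + 3I = [[-39, 6, 37], [-24, 3, 23], [-48, 6, 46]].
Row 1: (-39)·x + (6)·y + (37)·9 = 0
Row 2: (-24)·x + (3)·y + (23)·9 = 0
Row 3: (-48)·x + (6)·y + (46)·9 = 0
Solving gives x = 9, y = 3.
Check: Q·(9, 3, 9) = (-27, -9, -27) = -3·(9, 3, 9).

9, 3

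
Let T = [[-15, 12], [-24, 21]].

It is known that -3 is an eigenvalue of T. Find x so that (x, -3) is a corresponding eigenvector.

-3

We need (T + 3I)v = 0.
T + 3I = [[-12, 12], [-24, 24]].
Row 1: (-12)·x + (12)·-3 = 0
Row 2: (-24)·x + (24)·-3 = 0
Solving gives x = -3.
Check: T·(-3, -3) = (9, 9) = -3·(-3, -3).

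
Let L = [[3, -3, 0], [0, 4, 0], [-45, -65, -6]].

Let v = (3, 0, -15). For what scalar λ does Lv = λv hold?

3

Compute Lv: L·(3, 0, -15) = (9, 0, -45).
Since Lv = λv, compare component 1: 9 = λ·3, so λ = 3.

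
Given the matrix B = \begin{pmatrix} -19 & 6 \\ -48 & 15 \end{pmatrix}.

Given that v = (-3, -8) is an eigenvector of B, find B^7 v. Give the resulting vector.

(6561, 17496)

First find the eigenvalue: Bv = (9, 24) = -3·(-3, -8), so λ = -3.
Then B^7 v = λ^7·v = (-3)^7·(-3, -8) = -2187·(-3, -8) = (6561, 17496).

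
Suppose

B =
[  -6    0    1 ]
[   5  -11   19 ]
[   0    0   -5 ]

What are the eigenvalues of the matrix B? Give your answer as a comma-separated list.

Compute the characteristic polynomial p(t) = det(tI - B).
Cofactor expansion gives p(t) = t^3 + 22t^2 + 151t + 330.
Rational-root test: t = -5 gives p(-5) = 0.
Factor out (t + 5): p(t) = (t + 5)·(t^2 + 17t + 66).
The quadratic factors as (t + 11)·(t + 6).
Eigenvalues: -11, -6, -5.

-11, -6, -5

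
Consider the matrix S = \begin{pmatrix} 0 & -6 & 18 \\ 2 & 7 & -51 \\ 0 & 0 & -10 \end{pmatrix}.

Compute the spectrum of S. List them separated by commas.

Set up det(μI - S) = 0.
Expanding the 3×3 determinant: p(μ) = μ^3 + 3μ^2 - 58μ + 120.
Rational-root test: μ = 3 gives p(3) = 0.
Factor out (μ - 3): p(μ) = (μ - 3)·(μ^2 + 6μ - 40).
The quadratic factors as (μ + 10)·(μ - 4).
Eigenvalues: -10, 3, 4.

-10, 3, 4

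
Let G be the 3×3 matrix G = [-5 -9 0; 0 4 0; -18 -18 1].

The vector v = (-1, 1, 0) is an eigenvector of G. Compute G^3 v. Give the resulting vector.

(-64, 64, 0)

First find the eigenvalue: Gv = (-4, 4, 0) = 4·(-1, 1, 0), so λ = 4.
Then G^3 v = λ^3·v = 4^3·(-1, 1, 0) = 64·(-1, 1, 0) = (-64, 64, 0).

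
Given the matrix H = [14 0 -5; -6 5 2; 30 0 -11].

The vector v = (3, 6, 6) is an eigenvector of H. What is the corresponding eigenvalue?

4

Compute Hv: H·(3, 6, 6) = (12, 24, 24).
Since Hv = λv, compare component 1: 12 = λ·3, so λ = 4.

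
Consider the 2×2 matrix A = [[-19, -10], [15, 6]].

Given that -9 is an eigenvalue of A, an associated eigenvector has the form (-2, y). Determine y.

We need (A + 9I)v = 0.
A + 9I = [[-10, -10], [15, 15]].
Row 1: (-10)·-2 + (-10)·y = 0
Row 2: (15)·-2 + (15)·y = 0
Solving gives y = 2.
Check: A·(-2, 2) = (18, -18) = -9·(-2, 2).

2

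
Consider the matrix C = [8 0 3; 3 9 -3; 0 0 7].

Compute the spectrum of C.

Set up det(sI - C) = 0.
Expanding the 3×3 determinant: p(s) = s^3 - 24s^2 + 191s - 504.
Rational-root test: s = 7 gives p(7) = 0.
Factor out (s - 7): p(s) = (s - 7)·(s^2 - 17s + 72).
The quadratic factors as (s - 8)·(s - 9).
Eigenvalues: 7, 8, 9.

7, 8, 9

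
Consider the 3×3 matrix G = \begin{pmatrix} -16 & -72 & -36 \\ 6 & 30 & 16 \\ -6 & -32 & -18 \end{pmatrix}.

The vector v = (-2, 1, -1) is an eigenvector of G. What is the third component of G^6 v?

-64

First find the eigenvalue: Gv = (-4, 2, -2) = 2·(-2, 1, -1), so λ = 2.
Then G^6 v = λ^6·v = 2^6·(-2, 1, -1) = 64·(-2, 1, -1) = (-128, 64, -64).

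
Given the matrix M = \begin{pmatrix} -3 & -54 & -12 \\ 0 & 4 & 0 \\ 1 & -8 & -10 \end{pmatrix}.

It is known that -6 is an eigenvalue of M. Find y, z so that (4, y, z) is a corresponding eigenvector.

We need (M + 6I)v = 0.
M + 6I = [[3, -54, -12], [0, 10, 0], [1, -8, -4]].
Row 1: (3)·4 + (-54)·y + (-12)·z = 0
Row 2: (0)·4 + (10)·y + (0)·z = 0
Row 3: (1)·4 + (-8)·y + (-4)·z = 0
Solving gives y = 0, z = 1.
Check: M·(4, 0, 1) = (-24, 0, -6) = -6·(4, 0, 1).

0, 1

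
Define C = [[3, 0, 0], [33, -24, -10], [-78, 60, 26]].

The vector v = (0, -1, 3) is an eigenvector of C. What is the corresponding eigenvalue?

Compute Cv: C·(0, -1, 3) = (0, -6, 18).
Since Cv = λv, compare component 2: -6 = λ·-1, so λ = 6.

6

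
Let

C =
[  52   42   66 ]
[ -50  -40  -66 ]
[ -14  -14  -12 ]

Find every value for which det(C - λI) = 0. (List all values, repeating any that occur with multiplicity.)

-12, 2, 10

Set up det(rI - C) = 0.
Cofactor expansion gives p(r) = r^3 - 124r + 240.
Try r = 10: p(10) = 0, so 10 is a root.
Factor out (r - 10): p(r) = (r - 10)·(r^2 + 10r - 24).
The quadratic factors as (r + 12)·(r - 2).
Eigenvalues: -12, 2, 10.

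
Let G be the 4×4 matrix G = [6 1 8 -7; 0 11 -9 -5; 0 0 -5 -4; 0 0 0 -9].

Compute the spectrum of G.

G is upper triangular, so its eigenvalues are the diagonal entries.
Diagonal: 6, 11, -5, -9.

-9, -5, 6, 11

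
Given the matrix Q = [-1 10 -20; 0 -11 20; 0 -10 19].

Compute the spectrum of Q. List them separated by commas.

Compute the characteristic polynomial p(s) = det(sI - Q).
Expanding the 3×3 determinant: p(s) = s^3 - 7s^2 - 17s - 9.
Rational-root test: s = -1 gives p(-1) = 0.
Dividing by (s + 1) leaves s^2 - 8s - 9.
The quadratic factors as (s + 1)·(s - 9).
Eigenvalues: -1, -1, 9.

-1, -1, 9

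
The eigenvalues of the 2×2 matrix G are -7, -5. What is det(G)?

35

det(G) is the product of the eigenvalues: (-7) · (-5) = 35.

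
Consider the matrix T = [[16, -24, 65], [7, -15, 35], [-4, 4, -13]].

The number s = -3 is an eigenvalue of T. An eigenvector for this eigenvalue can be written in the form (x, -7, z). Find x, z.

-2, -2

We need (T + 3I)v = 0.
T + 3I = [[19, -24, 65], [7, -12, 35], [-4, 4, -10]].
Row 1: (19)·x + (-24)·-7 + (65)·z = 0
Row 2: (7)·x + (-12)·-7 + (35)·z = 0
Row 3: (-4)·x + (4)·-7 + (-10)·z = 0
Solving gives x = -2, z = -2.
Check: T·(-2, -7, -2) = (6, 21, 6) = -3·(-2, -7, -2).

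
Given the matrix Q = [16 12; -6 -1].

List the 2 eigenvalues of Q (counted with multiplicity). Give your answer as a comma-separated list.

7, 8

det(Q - μI) = (16 - μ)(-1 - μ) - (12)·(-6) = μ^2 - 15μ + 56.
This factors as (μ - 7)·(μ - 8) = 0.
Eigenvalues: 7, 8.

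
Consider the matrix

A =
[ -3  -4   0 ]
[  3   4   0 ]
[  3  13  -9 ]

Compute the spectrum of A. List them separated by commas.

-9, 0, 1

Set up det(rI - A) = 0.
Expanding along the first row, p(r) = r^3 + 8r^2 - 9r.
Try r = 1: p(1) = 0, so 1 is a root.
Dividing by (r - 1) leaves r^2 + 9r.
The quadratic factors as (r + 9)·r.
Eigenvalues: -9, 0, 1.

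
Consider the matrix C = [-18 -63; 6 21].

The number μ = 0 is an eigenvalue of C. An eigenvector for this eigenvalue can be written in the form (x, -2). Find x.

We need (C)v = 0.
C = [[-18, -63], [6, 21]].
Row 1: (-18)·x + (-63)·-2 = 0
Row 2: (6)·x + (21)·-2 = 0
Solving gives x = 7.
Check: C·(7, -2) = (0, 0) = 0·(7, -2).

7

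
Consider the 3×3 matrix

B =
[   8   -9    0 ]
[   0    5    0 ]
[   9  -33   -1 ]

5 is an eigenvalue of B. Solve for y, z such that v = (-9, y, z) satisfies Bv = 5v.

-3, 3

We need (B - 5I)v = 0.
B - 5I = [[3, -9, 0], [0, 0, 0], [9, -33, -6]].
Row 1: (3)·-9 + (-9)·y + (0)·z = 0
Row 2: (0)·-9 + (0)·y + (0)·z = 0
Row 3: (9)·-9 + (-33)·y + (-6)·z = 0
Solving gives y = -3, z = 3.
Check: B·(-9, -3, 3) = (-45, -15, 15) = 5·(-9, -3, 3).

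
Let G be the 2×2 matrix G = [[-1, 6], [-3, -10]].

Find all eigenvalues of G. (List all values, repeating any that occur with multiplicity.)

det(G - sI) = (-1 - s)(-10 - s) - (6)·(-3) = s^2 + 11s + 28.
This factors as (s + 7)·(s + 4) = 0.
Eigenvalues: -7, -4.

-7, -4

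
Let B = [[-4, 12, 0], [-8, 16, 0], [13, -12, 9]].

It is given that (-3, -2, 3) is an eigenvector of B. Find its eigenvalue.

Compute Bv: B·(-3, -2, 3) = (-12, -8, 12).
Since Bv = λv, compare component 1: -12 = λ·-3, so λ = 4.

4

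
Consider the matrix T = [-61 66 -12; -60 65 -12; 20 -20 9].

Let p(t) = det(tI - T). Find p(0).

45

p(0) = det(0·I − T) = det(−T) = (−1)^3·det(T).
det(T) = -45, so p(0) = 45.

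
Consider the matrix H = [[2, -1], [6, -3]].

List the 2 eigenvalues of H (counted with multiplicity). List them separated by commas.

det(H - tI) = (2 - t)(-3 - t) - (-1)·(6) = t^2 + t.
This factors as (t + 1)·t = 0.
Eigenvalues: -1, 0.

-1, 0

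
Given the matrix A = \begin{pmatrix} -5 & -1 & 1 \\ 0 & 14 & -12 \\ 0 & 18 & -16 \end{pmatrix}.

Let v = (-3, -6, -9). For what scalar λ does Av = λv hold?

Compute Av: A·(-3, -6, -9) = (12, 24, 36).
Since Av = λv, compare component 1: 12 = λ·-3, so λ = -4.

-4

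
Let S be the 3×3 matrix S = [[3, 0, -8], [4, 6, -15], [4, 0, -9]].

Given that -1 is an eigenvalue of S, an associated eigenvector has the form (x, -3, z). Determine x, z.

-6, -3

We need (S + 1I)v = 0.
S + 1I = [[4, 0, -8], [4, 7, -15], [4, 0, -8]].
Row 1: (4)·x + (0)·-3 + (-8)·z = 0
Row 2: (4)·x + (7)·-3 + (-15)·z = 0
Row 3: (4)·x + (0)·-3 + (-8)·z = 0
Solving gives x = -6, z = -3.
Check: S·(-6, -3, -3) = (6, 3, 3) = -1·(-6, -3, -3).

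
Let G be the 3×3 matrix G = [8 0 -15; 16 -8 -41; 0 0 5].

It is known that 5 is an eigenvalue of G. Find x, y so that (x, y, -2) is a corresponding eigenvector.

We need (G - 5I)v = 0.
G - 5I = [[3, 0, -15], [16, -13, -41], [0, 0, 0]].
Row 1: (3)·x + (0)·y + (-15)·-2 = 0
Row 2: (16)·x + (-13)·y + (-41)·-2 = 0
Row 3: (0)·x + (0)·y + (0)·-2 = 0
Solving gives x = -10, y = -6.
Check: G·(-10, -6, -2) = (-50, -30, -10) = 5·(-10, -6, -2).

-10, -6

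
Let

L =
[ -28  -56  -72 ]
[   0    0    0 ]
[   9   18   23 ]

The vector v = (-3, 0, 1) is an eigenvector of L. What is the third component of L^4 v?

First find the eigenvalue: Lv = (12, 0, -4) = -4·(-3, 0, 1), so λ = -4.
Then L^4 v = λ^4·v = (-4)^4·(-3, 0, 1) = 256·(-3, 0, 1) = (-768, 0, 256).

256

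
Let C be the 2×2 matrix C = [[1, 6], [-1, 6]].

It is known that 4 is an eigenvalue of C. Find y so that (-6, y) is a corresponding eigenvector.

We need (C - 4I)v = 0.
C - 4I = [[-3, 6], [-1, 2]].
Row 1: (-3)·-6 + (6)·y = 0
Row 2: (-1)·-6 + (2)·y = 0
Solving gives y = -3.
Check: C·(-6, -3) = (-24, -12) = 4·(-6, -3).

-3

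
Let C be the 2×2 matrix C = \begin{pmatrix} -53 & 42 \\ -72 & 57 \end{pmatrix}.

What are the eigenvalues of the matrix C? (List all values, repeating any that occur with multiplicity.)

det(C - lambda·I) = (-53 - lambda)(57 - lambda) - (42)·(-72) = lambda^2 - 4·lambda + 3.
This factors as (lambda - 1)·(lambda - 3) = 0.
Eigenvalues: 1, 3.

1, 3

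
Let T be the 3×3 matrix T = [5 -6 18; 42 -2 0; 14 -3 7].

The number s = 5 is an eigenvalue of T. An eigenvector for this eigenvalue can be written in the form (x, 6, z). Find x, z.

We need (T - 5I)v = 0.
T - 5I = [[0, -6, 18], [42, -7, 0], [14, -3, 2]].
Row 1: (0)·x + (-6)·6 + (18)·z = 0
Row 2: (42)·x + (-7)·6 + (0)·z = 0
Row 3: (14)·x + (-3)·6 + (2)·z = 0
Solving gives x = 1, z = 2.
Check: T·(1, 6, 2) = (5, 30, 10) = 5·(1, 6, 2).

1, 2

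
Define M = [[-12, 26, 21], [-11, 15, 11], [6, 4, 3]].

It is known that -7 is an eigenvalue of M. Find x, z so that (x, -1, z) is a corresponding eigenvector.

We need (M + 7I)v = 0.
M + 7I = [[-5, 26, 21], [-11, 22, 11], [6, 4, 10]].
Row 1: (-5)·x + (26)·-1 + (21)·z = 0
Row 2: (-11)·x + (22)·-1 + (11)·z = 0
Row 3: (6)·x + (4)·-1 + (10)·z = 0
Solving gives x = -1, z = 1.
Check: M·(-1, -1, 1) = (7, 7, -7) = -7·(-1, -1, 1).

-1, 1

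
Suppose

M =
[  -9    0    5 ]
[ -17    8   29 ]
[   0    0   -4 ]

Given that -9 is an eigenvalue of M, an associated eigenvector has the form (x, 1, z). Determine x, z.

We need (M + 9I)v = 0.
M + 9I = [[0, 0, 5], [-17, 17, 29], [0, 0, 5]].
Row 1: (0)·x + (0)·1 + (5)·z = 0
Row 2: (-17)·x + (17)·1 + (29)·z = 0
Row 3: (0)·x + (0)·1 + (5)·z = 0
Solving gives x = 1, z = 0.
Check: M·(1, 1, 0) = (-9, -9, 0) = -9·(1, 1, 0).

1, 0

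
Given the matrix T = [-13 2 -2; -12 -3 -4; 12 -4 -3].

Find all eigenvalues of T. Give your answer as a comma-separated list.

-7, -7, -5

Compute the characteristic polynomial p(s) = det(sI - T).
Expanding along the first row, p(s) = s^3 + 19s^2 + 119s + 245.
Since p(-5) = 0, s = -5 is a root.
Dividing by (s + 5) leaves s^2 + 14s + 49.
The quadratic factor is (s + 7)^2.
Eigenvalues: -7, -7, -5.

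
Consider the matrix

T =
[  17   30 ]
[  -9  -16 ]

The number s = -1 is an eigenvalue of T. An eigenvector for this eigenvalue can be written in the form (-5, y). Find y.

3

We need (T + 1I)v = 0.
T + 1I = [[18, 30], [-9, -15]].
Row 1: (18)·-5 + (30)·y = 0
Row 2: (-9)·-5 + (-15)·y = 0
Solving gives y = 3.
Check: T·(-5, 3) = (5, -3) = -1·(-5, 3).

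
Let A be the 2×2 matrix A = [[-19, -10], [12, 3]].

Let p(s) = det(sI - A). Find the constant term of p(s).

63

p(s) = s^2 + 16s + 63.
The constant term is 63.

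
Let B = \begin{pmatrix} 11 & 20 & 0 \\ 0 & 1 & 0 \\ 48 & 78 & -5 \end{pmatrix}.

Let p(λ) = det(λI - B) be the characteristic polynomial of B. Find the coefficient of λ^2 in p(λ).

-7

The coefficient of λ^2 of det(λI - B) is −trace(B).
trace(B) = (11) + (1) + (-5) = 7, so the coefficient is -7.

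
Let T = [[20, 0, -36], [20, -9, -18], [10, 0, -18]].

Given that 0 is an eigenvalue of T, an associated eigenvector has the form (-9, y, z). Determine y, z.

-10, -5

We need (T)v = 0.
T = [[20, 0, -36], [20, -9, -18], [10, 0, -18]].
Row 1: (20)·-9 + (0)·y + (-36)·z = 0
Row 2: (20)·-9 + (-9)·y + (-18)·z = 0
Row 3: (10)·-9 + (0)·y + (-18)·z = 0
Solving gives y = -10, z = -5.
Check: T·(-9, -10, -5) = (0, 0, 0) = 0·(-9, -10, -5).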